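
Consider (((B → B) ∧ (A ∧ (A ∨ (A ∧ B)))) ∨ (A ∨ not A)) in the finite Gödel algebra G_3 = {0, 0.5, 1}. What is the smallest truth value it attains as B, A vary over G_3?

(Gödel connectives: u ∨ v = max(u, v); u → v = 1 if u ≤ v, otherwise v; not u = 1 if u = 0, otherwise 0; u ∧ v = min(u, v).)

0.50

The minimum is attained at B = 0, A = 0.5:
  (B → B): 0 ≤ 0, so result = 1
  (A ∧ B) = min(0.5, 0) = 0
  (A ∨ (A ∧ B)) = max(0.5, 0) = 0.5
  (A ∧ (A ∨ (A ∧ B))) = min(0.5, 0.5) = 0.5
  ((B → B) ∧ (A ∧ (A ∨ (A ∧ B)))) = min(1, 0.5) = 0.5
  not A: Gödel ¬ of 0.5 = 0 (operand ≠ 0)
  (A ∨ not A) = max(0.5, 0) = 0.5
  (((B → B) ∧ (A ∧ (A ∨ (A ∧ B)))) ∨ (A ∨ not A)) = max(0.5, 0.5) = 0.5
Checking all 9 assignments confirms none give a value below 0.50.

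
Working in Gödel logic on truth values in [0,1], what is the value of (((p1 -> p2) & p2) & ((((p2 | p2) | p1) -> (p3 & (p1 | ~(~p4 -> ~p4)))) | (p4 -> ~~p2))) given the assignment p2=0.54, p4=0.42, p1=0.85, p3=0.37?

0.54

(p1 -> p2): 0.85 > 0.54, so result = 0.54
((p1 -> p2) & p2) = min(0.54, 0.54) = 0.54
(p2 | p2) = max(0.54, 0.54) = 0.54
((p2 | p2) | p1) = max(0.54, 0.85) = 0.85
~p4: Gödel ¬ of 0.42 = 0 (operand ≠ 0)
~p4: Gödel ¬ of 0.42 = 0 (operand ≠ 0)
(~p4 -> ~p4): 0 ≤ 0, so result = 1
~(~p4 -> ~p4): Gödel ¬ of 1 = 0 (operand ≠ 0)
(p1 | ~(~p4 -> ~p4)) = max(0.85, 0) = 0.85
(p3 & (p1 | ~(~p4 -> ~p4))) = min(0.37, 0.85) = 0.37
(((p2 | p2) | p1) -> (p3 & (p1 | ~(~p4 -> ~p4)))): 0.85 > 0.37, so result = 0.37
~p2: Gödel ¬ of 0.54 = 0 (operand ≠ 0)
~~p2: Gödel ¬ of 0 = 1 (operand is 0)
(p4 -> ~~p2): 0.42 ≤ 1, so result = 1
((((p2 | p2) | p1) -> (p3 & (p1 | ~(~p4 -> ~p4)))) | (p4 -> ~~p2)) = max(0.37, 1) = 1
(((p1 -> p2) & p2) & ((((p2 | p2) | p1) -> (p3 & (p1 | ~(~p4 -> ~p4)))) | (p4 -> ~~p2))) = min(0.54, 1) = 0.54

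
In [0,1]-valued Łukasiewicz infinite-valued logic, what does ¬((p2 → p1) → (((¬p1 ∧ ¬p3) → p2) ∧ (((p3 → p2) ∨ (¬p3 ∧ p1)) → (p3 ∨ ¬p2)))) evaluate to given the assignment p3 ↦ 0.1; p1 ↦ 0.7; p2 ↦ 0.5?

0.50

(p2 → p1): min(1, 1 − 0.5 + 0.7) = 1
¬p1: Łukasiewicz ¬ gives 1 − 0.7 = 0.3
¬p3: Łukasiewicz ¬ gives 1 − 0.1 = 0.9
(¬p1 ∧ ¬p3) = min(0.3, 0.9) = 0.3
((¬p1 ∧ ¬p3) → p2): min(1, 1 − 0.3 + 0.5) = 1
(p3 → p2): min(1, 1 − 0.1 + 0.5) = 1
¬p3: Łukasiewicz ¬ gives 1 − 0.1 = 0.9
(¬p3 ∧ p1) = min(0.9, 0.7) = 0.7
((p3 → p2) ∨ (¬p3 ∧ p1)) = max(1, 0.7) = 1
¬p2: Łukasiewicz ¬ gives 1 − 0.5 = 0.5
(p3 ∨ ¬p2) = max(0.1, 0.5) = 0.5
(((p3 → p2) ∨ (¬p3 ∧ p1)) → (p3 ∨ ¬p2)): min(1, 1 − 1 + 0.5) = 0.5
(((¬p1 ∧ ¬p3) → p2) ∧ (((p3 → p2) ∨ (¬p3 ∧ p1)) → (p3 ∨ ¬p2))) = min(1, 0.5) = 0.5
((p2 → p1) → (((¬p1 ∧ ¬p3) → p2) ∧ (((p3 → p2) ∨ (¬p3 ∧ p1)) → (p3 ∨ ¬p2)))): min(1, 1 − 1 + 0.5) = 0.5
¬((p2 → p1) → (((¬p1 ∧ ¬p3) → p2) ∧ (((p3 → p2) ∨ (¬p3 ∧ p1)) → (p3 ∨ ¬p2)))): Łukasiewicz ¬ gives 1 − 0.5 = 0.5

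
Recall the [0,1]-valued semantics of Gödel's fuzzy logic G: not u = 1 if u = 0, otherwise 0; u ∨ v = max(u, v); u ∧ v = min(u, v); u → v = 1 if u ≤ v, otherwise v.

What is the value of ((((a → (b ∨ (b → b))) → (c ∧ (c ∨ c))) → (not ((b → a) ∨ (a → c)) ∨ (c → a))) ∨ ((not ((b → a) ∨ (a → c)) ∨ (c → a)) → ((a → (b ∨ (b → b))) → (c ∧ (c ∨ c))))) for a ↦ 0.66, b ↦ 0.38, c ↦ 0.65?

(b → b): 0.38 ≤ 0.38, so result = 1
(b ∨ (b → b)) = max(0.38, 1) = 1
(a → (b ∨ (b → b))): 0.66 ≤ 1, so result = 1
(c ∨ c) = max(0.65, 0.65) = 0.65
(c ∧ (c ∨ c)) = min(0.65, 0.65) = 0.65
((a → (b ∨ (b → b))) → (c ∧ (c ∨ c))): 1 > 0.65, so result = 0.65
(b → a): 0.38 ≤ 0.66, so result = 1
(a → c): 0.66 > 0.65, so result = 0.65
((b → a) ∨ (a → c)) = max(1, 0.65) = 1
not ((b → a) ∨ (a → c)): Gödel ¬ of 1 = 0 (operand ≠ 0)
(c → a): 0.65 ≤ 0.66, so result = 1
(not ((b → a) ∨ (a → c)) ∨ (c → a)) = max(0, 1) = 1
(((a → (b ∨ (b → b))) → (c ∧ (c ∨ c))) → (not ((b → a) ∨ (a → c)) ∨ (c → a))): 0.65 ≤ 1, so result = 1
(b → a): 0.38 ≤ 0.66, so result = 1
(a → c): 0.66 > 0.65, so result = 0.65
((b → a) ∨ (a → c)) = max(1, 0.65) = 1
not ((b → a) ∨ (a → c)): Gödel ¬ of 1 = 0 (operand ≠ 0)
(c → a): 0.65 ≤ 0.66, so result = 1
(not ((b → a) ∨ (a → c)) ∨ (c → a)) = max(0, 1) = 1
(b → b): 0.38 ≤ 0.38, so result = 1
(b ∨ (b → b)) = max(0.38, 1) = 1
(a → (b ∨ (b → b))): 0.66 ≤ 1, so result = 1
(c ∨ c) = max(0.65, 0.65) = 0.65
(c ∧ (c ∨ c)) = min(0.65, 0.65) = 0.65
((a → (b ∨ (b → b))) → (c ∧ (c ∨ c))): 1 > 0.65, so result = 0.65
((not ((b → a) ∨ (a → c)) ∨ (c → a)) → ((a → (b ∨ (b → b))) → (c ∧ (c ∨ c)))): 1 > 0.65, so result = 0.65
((((a → (b ∨ (b → b))) → (c ∧ (c ∨ c))) → (not ((b → a) ∨ (a → c)) ∨ (c → a))) ∨ ((not ((b → a) ∨ (a → c)) ∨ (c → a)) → ((a → (b ∨ (b → b))) → (c ∧ (c ∨ c))))) = max(1, 0.65) = 1

1.00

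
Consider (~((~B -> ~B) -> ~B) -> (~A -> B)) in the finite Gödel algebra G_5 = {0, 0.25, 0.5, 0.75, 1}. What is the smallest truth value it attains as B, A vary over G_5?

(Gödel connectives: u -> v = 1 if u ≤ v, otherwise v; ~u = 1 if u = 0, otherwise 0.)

0.25

The minimum is attained at B = 0.25, A = 0:
  ~B: Gödel ¬ of 0.25 = 0 (operand ≠ 0)
  ~B: Gödel ¬ of 0.25 = 0 (operand ≠ 0)
  (~B -> ~B): 0 ≤ 0, so result = 1
  ~B: Gödel ¬ of 0.25 = 0 (operand ≠ 0)
  ((~B -> ~B) -> ~B): 1 > 0, so result = 0
  ~((~B -> ~B) -> ~B): Gödel ¬ of 0 = 1 (operand is 0)
  ~A: Gödel ¬ of 0 = 1 (operand is 0)
  (~A -> B): 1 > 0.25, so result = 0.25
  (~((~B -> ~B) -> ~B) -> (~A -> B)): 1 > 0.25, so result = 0.25
Checking all 25 assignments confirms none give a value below 0.25.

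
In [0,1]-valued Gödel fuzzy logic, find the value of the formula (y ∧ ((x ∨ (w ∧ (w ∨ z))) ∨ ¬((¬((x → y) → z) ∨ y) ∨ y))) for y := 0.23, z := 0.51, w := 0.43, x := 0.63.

0.23

(w ∨ z) = max(0.43, 0.51) = 0.51
(w ∧ (w ∨ z)) = min(0.43, 0.51) = 0.43
(x ∨ (w ∧ (w ∨ z))) = max(0.63, 0.43) = 0.63
(x → y): 0.63 > 0.23, so result = 0.23
((x → y) → z): 0.23 ≤ 0.51, so result = 1
¬((x → y) → z): Gödel ¬ of 1 = 0 (operand ≠ 0)
(¬((x → y) → z) ∨ y) = max(0, 0.23) = 0.23
((¬((x → y) → z) ∨ y) ∨ y) = max(0.23, 0.23) = 0.23
¬((¬((x → y) → z) ∨ y) ∨ y): Gödel ¬ of 0.23 = 0 (operand ≠ 0)
((x ∨ (w ∧ (w ∨ z))) ∨ ¬((¬((x → y) → z) ∨ y) ∨ y)) = max(0.63, 0) = 0.63
(y ∧ ((x ∨ (w ∧ (w ∨ z))) ∨ ¬((¬((x → y) → z) ∨ y) ∨ y))) = min(0.23, 0.63) = 0.23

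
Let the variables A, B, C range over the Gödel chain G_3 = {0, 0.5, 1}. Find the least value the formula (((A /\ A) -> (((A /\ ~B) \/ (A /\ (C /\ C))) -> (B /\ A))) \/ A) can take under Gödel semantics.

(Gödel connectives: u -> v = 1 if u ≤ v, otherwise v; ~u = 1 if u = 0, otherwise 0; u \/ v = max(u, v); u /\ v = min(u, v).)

0.50

The minimum is attained at A = 0.5, B = 0, C = 0:
  (A /\ A) = min(0.5, 0.5) = 0.5
  ~B: Gödel ¬ of 0 = 1 (operand is 0)
  (A /\ ~B) = min(0.5, 1) = 0.5
  (C /\ C) = min(0, 0) = 0
  (A /\ (C /\ C)) = min(0.5, 0) = 0
  ((A /\ ~B) \/ (A /\ (C /\ C))) = max(0.5, 0) = 0.5
  (B /\ A) = min(0, 0.5) = 0
  (((A /\ ~B) \/ (A /\ (C /\ C))) -> (B /\ A)): 0.5 > 0, so result = 0
  ((A /\ A) -> (((A /\ ~B) \/ (A /\ (C /\ C))) -> (B /\ A))): 0.5 > 0, so result = 0
  (((A /\ A) -> (((A /\ ~B) \/ (A /\ (C /\ C))) -> (B /\ A))) \/ A) = max(0, 0.5) = 0.5
Checking all 27 assignments confirms none give a value below 0.50.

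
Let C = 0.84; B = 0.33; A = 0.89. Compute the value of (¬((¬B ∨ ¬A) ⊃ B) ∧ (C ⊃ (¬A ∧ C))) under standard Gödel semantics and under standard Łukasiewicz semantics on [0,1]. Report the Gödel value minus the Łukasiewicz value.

Gödel evaluation:
  ¬B: Gödel ¬ of 0.33 = 0 (operand ≠ 0)
  ¬A: Gödel ¬ of 0.89 = 0 (operand ≠ 0)
  (¬B ∨ ¬A) = max(0, 0) = 0
  ((¬B ∨ ¬A) ⊃ B): 0 ≤ 0.33, so result = 1
  ¬((¬B ∨ ¬A) ⊃ B): Gödel ¬ of 1 = 0 (operand ≠ 0)
  ¬A: Gödel ¬ of 0.89 = 0 (operand ≠ 0)
  (¬A ∧ C) = min(0, 0.84) = 0
  (C ⊃ (¬A ∧ C)): 0.84 > 0, so result = 0
  (¬((¬B ∨ ¬A) ⊃ B) ∧ (C ⊃ (¬A ∧ C))) = min(0, 0) = 0
  Gödel value = 0
Łukasiewicz evaluation:
  ¬B: Łukasiewicz ¬ gives 1 − 0.33 = 0.67
  ¬A: Łukasiewicz ¬ gives 1 − 0.89 = 0.11
  (¬B ∨ ¬A) = max(0.67, 0.11) = 0.67
  ((¬B ∨ ¬A) ⊃ B): min(1, 1 − 0.67 + 0.33) = 0.66
  ¬((¬B ∨ ¬A) ⊃ B): Łukasiewicz ¬ gives 1 − 0.66 = 0.34
  ¬A: Łukasiewicz ¬ gives 1 − 0.89 = 0.11
  (¬A ∧ C) = min(0.11, 0.84) = 0.11
  (C ⊃ (¬A ∧ C)): min(1, 1 − 0.84 + 0.11) = 0.27
  (¬((¬B ∨ ¬A) ⊃ B) ∧ (C ⊃ (¬A ∧ C))) = min(0.34, 0.27) = 0.27
  Łukasiewicz value = 0.27
Difference: 0 − 0.27 = -0.27

-0.27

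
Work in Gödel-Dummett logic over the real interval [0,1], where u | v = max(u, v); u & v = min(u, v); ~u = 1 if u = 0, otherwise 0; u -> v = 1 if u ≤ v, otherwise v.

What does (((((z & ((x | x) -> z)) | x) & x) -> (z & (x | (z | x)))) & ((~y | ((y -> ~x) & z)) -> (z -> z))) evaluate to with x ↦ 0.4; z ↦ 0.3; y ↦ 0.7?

0.30

(x | x) = max(0.4, 0.4) = 0.4
((x | x) -> z): 0.4 > 0.3, so result = 0.3
(z & ((x | x) -> z)) = min(0.3, 0.3) = 0.3
((z & ((x | x) -> z)) | x) = max(0.3, 0.4) = 0.4
(((z & ((x | x) -> z)) | x) & x) = min(0.4, 0.4) = 0.4
(z | x) = max(0.3, 0.4) = 0.4
(x | (z | x)) = max(0.4, 0.4) = 0.4
(z & (x | (z | x))) = min(0.3, 0.4) = 0.3
((((z & ((x | x) -> z)) | x) & x) -> (z & (x | (z | x)))): 0.4 > 0.3, so result = 0.3
~y: Gödel ¬ of 0.7 = 0 (operand ≠ 0)
~x: Gödel ¬ of 0.4 = 0 (operand ≠ 0)
(y -> ~x): 0.7 > 0, so result = 0
((y -> ~x) & z) = min(0, 0.3) = 0
(~y | ((y -> ~x) & z)) = max(0, 0) = 0
(z -> z): 0.3 ≤ 0.3, so result = 1
((~y | ((y -> ~x) & z)) -> (z -> z)): 0 ≤ 1, so result = 1
(((((z & ((x | x) -> z)) | x) & x) -> (z & (x | (z | x)))) & ((~y | ((y -> ~x) & z)) -> (z -> z))) = min(0.3, 1) = 0.3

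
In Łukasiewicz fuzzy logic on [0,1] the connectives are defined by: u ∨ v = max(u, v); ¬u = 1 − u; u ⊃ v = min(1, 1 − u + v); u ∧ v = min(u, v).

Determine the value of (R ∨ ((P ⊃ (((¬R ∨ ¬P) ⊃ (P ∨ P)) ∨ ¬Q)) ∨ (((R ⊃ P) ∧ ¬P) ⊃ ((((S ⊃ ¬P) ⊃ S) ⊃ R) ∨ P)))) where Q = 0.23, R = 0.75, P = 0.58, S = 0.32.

1.00

¬R: Łukasiewicz ¬ gives 1 − 0.75 = 0.25
¬P: Łukasiewicz ¬ gives 1 − 0.58 = 0.42
(¬R ∨ ¬P) = max(0.25, 0.42) = 0.42
(P ∨ P) = max(0.58, 0.58) = 0.58
((¬R ∨ ¬P) ⊃ (P ∨ P)): min(1, 1 − 0.42 + 0.58) = 1
¬Q: Łukasiewicz ¬ gives 1 − 0.23 = 0.77
(((¬R ∨ ¬P) ⊃ (P ∨ P)) ∨ ¬Q) = max(1, 0.77) = 1
(P ⊃ (((¬R ∨ ¬P) ⊃ (P ∨ P)) ∨ ¬Q)): min(1, 1 − 0.58 + 1) = 1
(R ⊃ P): min(1, 1 − 0.75 + 0.58) = 0.83
¬P: Łukasiewicz ¬ gives 1 − 0.58 = 0.42
((R ⊃ P) ∧ ¬P) = min(0.83, 0.42) = 0.42
¬P: Łukasiewicz ¬ gives 1 − 0.58 = 0.42
(S ⊃ ¬P): min(1, 1 − 0.32 + 0.42) = 1
((S ⊃ ¬P) ⊃ S): min(1, 1 − 1 + 0.32) = 0.32
(((S ⊃ ¬P) ⊃ S) ⊃ R): min(1, 1 − 0.32 + 0.75) = 1
((((S ⊃ ¬P) ⊃ S) ⊃ R) ∨ P) = max(1, 0.58) = 1
(((R ⊃ P) ∧ ¬P) ⊃ ((((S ⊃ ¬P) ⊃ S) ⊃ R) ∨ P)): min(1, 1 − 0.42 + 1) = 1
((P ⊃ (((¬R ∨ ¬P) ⊃ (P ∨ P)) ∨ ¬Q)) ∨ (((R ⊃ P) ∧ ¬P) ⊃ ((((S ⊃ ¬P) ⊃ S) ⊃ R) ∨ P))) = max(1, 1) = 1
(R ∨ ((P ⊃ (((¬R ∨ ¬P) ⊃ (P ∨ P)) ∨ ¬Q)) ∨ (((R ⊃ P) ∧ ¬P) ⊃ ((((S ⊃ ¬P) ⊃ S) ⊃ R) ∨ P)))) = max(0.75, 1) = 1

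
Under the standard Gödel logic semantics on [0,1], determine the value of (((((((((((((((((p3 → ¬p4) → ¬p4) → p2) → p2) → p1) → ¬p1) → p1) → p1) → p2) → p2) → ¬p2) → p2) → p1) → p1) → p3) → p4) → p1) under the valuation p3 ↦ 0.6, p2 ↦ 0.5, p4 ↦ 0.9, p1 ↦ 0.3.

0.30

¬p4: Gödel ¬ of 0.9 = 0 (operand ≠ 0)
(p3 → ¬p4): 0.6 > 0, so result = 0
¬p4: Gödel ¬ of 0.9 = 0 (operand ≠ 0)
((p3 → ¬p4) → ¬p4): 0 ≤ 0, so result = 1
(((p3 → ¬p4) → ¬p4) → p2): 1 > 0.5, so result = 0.5
((((p3 → ¬p4) → ¬p4) → p2) → p2): 0.5 ≤ 0.5, so result = 1
(((((p3 → ¬p4) → ¬p4) → p2) → p2) → p1): 1 > 0.3, so result = 0.3
¬p1: Gödel ¬ of 0.3 = 0 (operand ≠ 0)
((((((p3 → ¬p4) → ¬p4) → p2) → p2) → p1) → ¬p1): 0.3 > 0, so result = 0
(((((((p3 → ¬p4) → ¬p4) → p2) → p2) → p1) → ¬p1) → p1): 0 ≤ 0.3, so result = 1
((((((((p3 → ¬p4) → ¬p4) → p2) → p2) → p1) → ¬p1) → p1) → p1): 1 > 0.3, so result = 0.3
(((((((((p3 → ¬p4) → ¬p4) → p2) → p2) → p1) → ¬p1) → p1) → p1) → p2): 0.3 ≤ 0.5, so result = 1
((((((((((p3 → ¬p4) → ¬p4) → p2) → p2) → p1) → ¬p1) → p1) → p1) → p2) → p2): 1 > 0.5, so result = 0.5
¬p2: Gödel ¬ of 0.5 = 0 (operand ≠ 0)
(((((((((((p3 → ¬p4) → ¬p4) → p2) → p2) → p1) → ¬p1) → p1) → p1) → p2) → p2) → ¬p2): 0.5 > 0, so result = 0
((((((((((((p3 → ¬p4) → ¬p4) → p2) → p2) → p1) → ¬p1) → p1) → p1) → p2) → p2) → ¬p2) → p2): 0 ≤ 0.5, so result = 1
(((((((((((((p3 → ¬p4) → ¬p4) → p2) → p2) → p1) → ¬p1) → p1) → p1) → p2) → p2) → ¬p2) → p2) → p1): 1 > 0.3, so result = 0.3
((((((((((((((p3 → ¬p4) → ¬p4) → p2) → p2) → p1) → ¬p1) → p1) → p1) → p2) → p2) → ¬p2) → p2) → p1) → p1): 0.3 ≤ 0.3, so result = 1
(((((((((((((((p3 → ¬p4) → ¬p4) → p2) → p2) → p1) → ¬p1) → p1) → p1) → p2) → p2) → ¬p2) → p2) → p1) → p1) → p3): 1 > 0.6, so result = 0.6
((((((((((((((((p3 → ¬p4) → ¬p4) → p2) → p2) → p1) → ¬p1) → p1) → p1) → p2) → p2) → ¬p2) → p2) → p1) → p1) → p3) → p4): 0.6 ≤ 0.9, so result = 1
(((((((((((((((((p3 → ¬p4) → ¬p4) → p2) → p2) → p1) → ¬p1) → p1) → p1) → p2) → p2) → ¬p2) → p2) → p1) → p1) → p3) → p4) → p1): 1 > 0.3, so result = 0.3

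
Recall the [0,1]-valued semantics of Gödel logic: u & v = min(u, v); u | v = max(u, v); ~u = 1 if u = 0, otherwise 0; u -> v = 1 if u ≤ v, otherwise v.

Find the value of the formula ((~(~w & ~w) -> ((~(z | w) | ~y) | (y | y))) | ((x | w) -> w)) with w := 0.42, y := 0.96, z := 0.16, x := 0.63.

~w: Gödel ¬ of 0.42 = 0 (operand ≠ 0)
~w: Gödel ¬ of 0.42 = 0 (operand ≠ 0)
(~w & ~w) = min(0, 0) = 0
~(~w & ~w): Gödel ¬ of 0 = 1 (operand is 0)
(z | w) = max(0.16, 0.42) = 0.42
~(z | w): Gödel ¬ of 0.42 = 0 (operand ≠ 0)
~y: Gödel ¬ of 0.96 = 0 (operand ≠ 0)
(~(z | w) | ~y) = max(0, 0) = 0
(y | y) = max(0.96, 0.96) = 0.96
((~(z | w) | ~y) | (y | y)) = max(0, 0.96) = 0.96
(~(~w & ~w) -> ((~(z | w) | ~y) | (y | y))): 1 > 0.96, so result = 0.96
(x | w) = max(0.63, 0.42) = 0.63
((x | w) -> w): 0.63 > 0.42, so result = 0.42
((~(~w & ~w) -> ((~(z | w) | ~y) | (y | y))) | ((x | w) -> w)) = max(0.96, 0.42) = 0.96

0.96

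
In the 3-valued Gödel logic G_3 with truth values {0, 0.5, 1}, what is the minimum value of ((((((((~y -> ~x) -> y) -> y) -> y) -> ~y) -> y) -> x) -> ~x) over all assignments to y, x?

0.00

The minimum is attained at y = 0, x = 0.5:
  ~y: Gödel ¬ of 0 = 1 (operand is 0)
  ~x: Gödel ¬ of 0.5 = 0 (operand ≠ 0)
  (~y -> ~x): 1 > 0, so result = 0
  ((~y -> ~x) -> y): 0 ≤ 0, so result = 1
  (((~y -> ~x) -> y) -> y): 1 > 0, so result = 0
  ((((~y -> ~x) -> y) -> y) -> y): 0 ≤ 0, so result = 1
  ~y: Gödel ¬ of 0 = 1 (operand is 0)
  (((((~y -> ~x) -> y) -> y) -> y) -> ~y): 1 ≤ 1, so result = 1
  ((((((~y -> ~x) -> y) -> y) -> y) -> ~y) -> y): 1 > 0, so result = 0
  (((((((~y -> ~x) -> y) -> y) -> y) -> ~y) -> y) -> x): 0 ≤ 0.5, so result = 1
  ~x: Gödel ¬ of 0.5 = 0 (operand ≠ 0)
  ((((((((~y -> ~x) -> y) -> y) -> y) -> ~y) -> y) -> x) -> ~x): 1 > 0, so result = 0
Checking all 9 assignments confirms none give a value below 0.00.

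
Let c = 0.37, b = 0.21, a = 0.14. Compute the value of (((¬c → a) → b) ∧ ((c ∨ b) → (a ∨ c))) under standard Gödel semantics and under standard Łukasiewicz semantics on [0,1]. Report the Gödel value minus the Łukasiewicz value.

-0.49

Gödel evaluation:
  ¬c: Gödel ¬ of 0.37 = 0 (operand ≠ 0)
  (¬c → a): 0 ≤ 0.14, so result = 1
  ((¬c → a) → b): 1 > 0.21, so result = 0.21
  (c ∨ b) = max(0.37, 0.21) = 0.37
  (a ∨ c) = max(0.14, 0.37) = 0.37
  ((c ∨ b) → (a ∨ c)): 0.37 ≤ 0.37, so result = 1
  (((¬c → a) → b) ∧ ((c ∨ b) → (a ∨ c))) = min(0.21, 1) = 0.21
  Gödel value = 0.21
Łukasiewicz evaluation:
  ¬c: Łukasiewicz ¬ gives 1 − 0.37 = 0.63
  (¬c → a): min(1, 1 − 0.63 + 0.14) = 0.51
  ((¬c → a) → b): min(1, 1 − 0.51 + 0.21) = 0.7
  (c ∨ b) = max(0.37, 0.21) = 0.37
  (a ∨ c) = max(0.14, 0.37) = 0.37
  ((c ∨ b) → (a ∨ c)): min(1, 1 − 0.37 + 0.37) = 1
  (((¬c → a) → b) ∧ ((c ∨ b) → (a ∨ c))) = min(0.7, 1) = 0.7
  Łukasiewicz value = 0.7
Difference: 0.21 − 0.7 = -0.49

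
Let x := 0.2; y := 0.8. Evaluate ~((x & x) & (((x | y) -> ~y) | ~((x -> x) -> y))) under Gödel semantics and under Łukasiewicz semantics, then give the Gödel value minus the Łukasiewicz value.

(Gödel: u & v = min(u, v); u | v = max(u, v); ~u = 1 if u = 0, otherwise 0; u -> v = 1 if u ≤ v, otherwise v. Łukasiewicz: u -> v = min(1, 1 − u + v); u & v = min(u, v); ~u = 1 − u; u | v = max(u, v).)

0.20

Gödel evaluation:
  (x & x) = min(0.2, 0.2) = 0.2
  (x | y) = max(0.2, 0.8) = 0.8
  ~y: Gödel ¬ of 0.8 = 0 (operand ≠ 0)
  ((x | y) -> ~y): 0.8 > 0, so result = 0
  (x -> x): 0.2 ≤ 0.2, so result = 1
  ((x -> x) -> y): 1 > 0.8, so result = 0.8
  ~((x -> x) -> y): Gödel ¬ of 0.8 = 0 (operand ≠ 0)
  (((x | y) -> ~y) | ~((x -> x) -> y)) = max(0, 0) = 0
  ((x & x) & (((x | y) -> ~y) | ~((x -> x) -> y))) = min(0.2, 0) = 0
  ~((x & x) & (((x | y) -> ~y) | ~((x -> x) -> y))): Gödel ¬ of 0 = 1 (operand is 0)
  Gödel value = 1
Łukasiewicz evaluation:
  (x & x) = min(0.2, 0.2) = 0.2
  (x | y) = max(0.2, 0.8) = 0.8
  ~y: Łukasiewicz ¬ gives 1 − 0.8 = 0.2
  ((x | y) -> ~y): min(1, 1 − 0.8 + 0.2) = 0.4
  (x -> x): min(1, 1 − 0.2 + 0.2) = 1
  ((x -> x) -> y): min(1, 1 − 1 + 0.8) = 0.8
  ~((x -> x) -> y): Łukasiewicz ¬ gives 1 − 0.8 = 0.2
  (((x | y) -> ~y) | ~((x -> x) -> y)) = max(0.4, 0.2) = 0.4
  ((x & x) & (((x | y) -> ~y) | ~((x -> x) -> y))) = min(0.2, 0.4) = 0.2
  ~((x & x) & (((x | y) -> ~y) | ~((x -> x) -> y))): Łukasiewicz ¬ gives 1 − 0.2 = 0.8
  Łukasiewicz value = 0.8
Difference: 1 − 0.8 = 0.20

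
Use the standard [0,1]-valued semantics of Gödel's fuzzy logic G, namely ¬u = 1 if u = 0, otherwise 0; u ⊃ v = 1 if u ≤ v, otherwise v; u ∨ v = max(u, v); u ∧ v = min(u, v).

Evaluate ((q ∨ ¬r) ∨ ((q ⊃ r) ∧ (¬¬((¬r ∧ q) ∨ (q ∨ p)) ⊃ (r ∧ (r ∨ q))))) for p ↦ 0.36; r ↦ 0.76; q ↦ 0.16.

¬r: Gödel ¬ of 0.76 = 0 (operand ≠ 0)
(q ∨ ¬r) = max(0.16, 0) = 0.16
(q ⊃ r): 0.16 ≤ 0.76, so result = 1
¬r: Gödel ¬ of 0.76 = 0 (operand ≠ 0)
(¬r ∧ q) = min(0, 0.16) = 0
(q ∨ p) = max(0.16, 0.36) = 0.36
((¬r ∧ q) ∨ (q ∨ p)) = max(0, 0.36) = 0.36
¬((¬r ∧ q) ∨ (q ∨ p)): Gödel ¬ of 0.36 = 0 (operand ≠ 0)
¬¬((¬r ∧ q) ∨ (q ∨ p)): Gödel ¬ of 0 = 1 (operand is 0)
(r ∨ q) = max(0.76, 0.16) = 0.76
(r ∧ (r ∨ q)) = min(0.76, 0.76) = 0.76
(¬¬((¬r ∧ q) ∨ (q ∨ p)) ⊃ (r ∧ (r ∨ q))): 1 > 0.76, so result = 0.76
((q ⊃ r) ∧ (¬¬((¬r ∧ q) ∨ (q ∨ p)) ⊃ (r ∧ (r ∨ q)))) = min(1, 0.76) = 0.76
((q ∨ ¬r) ∨ ((q ⊃ r) ∧ (¬¬((¬r ∧ q) ∨ (q ∨ p)) ⊃ (r ∧ (r ∨ q))))) = max(0.16, 0.76) = 0.76

0.76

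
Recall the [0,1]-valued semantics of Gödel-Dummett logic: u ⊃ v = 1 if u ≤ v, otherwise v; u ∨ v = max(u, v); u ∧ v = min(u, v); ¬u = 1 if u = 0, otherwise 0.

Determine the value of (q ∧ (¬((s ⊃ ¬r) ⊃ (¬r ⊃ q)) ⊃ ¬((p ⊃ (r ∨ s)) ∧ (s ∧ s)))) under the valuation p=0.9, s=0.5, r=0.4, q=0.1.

0.10

¬r: Gödel ¬ of 0.4 = 0 (operand ≠ 0)
(s ⊃ ¬r): 0.5 > 0, so result = 0
¬r: Gödel ¬ of 0.4 = 0 (operand ≠ 0)
(¬r ⊃ q): 0 ≤ 0.1, so result = 1
((s ⊃ ¬r) ⊃ (¬r ⊃ q)): 0 ≤ 1, so result = 1
¬((s ⊃ ¬r) ⊃ (¬r ⊃ q)): Gödel ¬ of 1 = 0 (operand ≠ 0)
(r ∨ s) = max(0.4, 0.5) = 0.5
(p ⊃ (r ∨ s)): 0.9 > 0.5, so result = 0.5
(s ∧ s) = min(0.5, 0.5) = 0.5
((p ⊃ (r ∨ s)) ∧ (s ∧ s)) = min(0.5, 0.5) = 0.5
¬((p ⊃ (r ∨ s)) ∧ (s ∧ s)): Gödel ¬ of 0.5 = 0 (operand ≠ 0)
(¬((s ⊃ ¬r) ⊃ (¬r ⊃ q)) ⊃ ¬((p ⊃ (r ∨ s)) ∧ (s ∧ s))): 0 ≤ 0, so result = 1
(q ∧ (¬((s ⊃ ¬r) ⊃ (¬r ⊃ q)) ⊃ ¬((p ⊃ (r ∨ s)) ∧ (s ∧ s)))) = min(0.1, 1) = 0.1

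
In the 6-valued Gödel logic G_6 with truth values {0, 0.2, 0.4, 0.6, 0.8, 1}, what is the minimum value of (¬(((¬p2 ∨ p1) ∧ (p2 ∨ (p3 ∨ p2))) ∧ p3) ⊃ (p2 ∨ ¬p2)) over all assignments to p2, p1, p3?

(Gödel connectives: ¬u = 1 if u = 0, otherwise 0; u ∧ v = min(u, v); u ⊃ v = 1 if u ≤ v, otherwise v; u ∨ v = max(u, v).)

0.20

The minimum is attained at p2 = 0.2, p1 = 0, p3 = 0:
  ¬p2: Gödel ¬ of 0.2 = 0 (operand ≠ 0)
  (¬p2 ∨ p1) = max(0, 0) = 0
  (p3 ∨ p2) = max(0, 0.2) = 0.2
  (p2 ∨ (p3 ∨ p2)) = max(0.2, 0.2) = 0.2
  ((¬p2 ∨ p1) ∧ (p2 ∨ (p3 ∨ p2))) = min(0, 0.2) = 0
  (((¬p2 ∨ p1) ∧ (p2 ∨ (p3 ∨ p2))) ∧ p3) = min(0, 0) = 0
  ¬(((¬p2 ∨ p1) ∧ (p2 ∨ (p3 ∨ p2))) ∧ p3): Gödel ¬ of 0 = 1 (operand is 0)
  ¬p2: Gödel ¬ of 0.2 = 0 (operand ≠ 0)
  (p2 ∨ ¬p2) = max(0.2, 0) = 0.2
  (¬(((¬p2 ∨ p1) ∧ (p2 ∨ (p3 ∨ p2))) ∧ p3) ⊃ (p2 ∨ ¬p2)): 1 > 0.2, so result = 0.2
Checking all 216 assignments confirms none give a value below 0.20.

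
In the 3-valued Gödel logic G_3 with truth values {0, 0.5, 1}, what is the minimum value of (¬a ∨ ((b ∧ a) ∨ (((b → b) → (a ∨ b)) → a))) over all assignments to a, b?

0.50

The minimum is attained at a = 0.5, b = 1:
  ¬a: Gödel ¬ of 0.5 = 0 (operand ≠ 0)
  (b ∧ a) = min(1, 0.5) = 0.5
  (b → b): 1 ≤ 1, so result = 1
  (a ∨ b) = max(0.5, 1) = 1
  ((b → b) → (a ∨ b)): 1 ≤ 1, so result = 1
  (((b → b) → (a ∨ b)) → a): 1 > 0.5, so result = 0.5
  ((b ∧ a) ∨ (((b → b) → (a ∨ b)) → a)) = max(0.5, 0.5) = 0.5
  (¬a ∨ ((b ∧ a) ∨ (((b → b) → (a ∨ b)) → a))) = max(0, 0.5) = 0.5
Checking all 9 assignments confirms none give a value below 0.50.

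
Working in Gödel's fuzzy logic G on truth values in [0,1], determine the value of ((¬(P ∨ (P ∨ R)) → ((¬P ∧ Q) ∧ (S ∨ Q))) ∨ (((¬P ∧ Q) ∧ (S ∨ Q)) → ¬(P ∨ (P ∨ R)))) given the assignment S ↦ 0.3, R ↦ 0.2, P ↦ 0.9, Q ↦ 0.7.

1.00

(P ∨ R) = max(0.9, 0.2) = 0.9
(P ∨ (P ∨ R)) = max(0.9, 0.9) = 0.9
¬(P ∨ (P ∨ R)): Gödel ¬ of 0.9 = 0 (operand ≠ 0)
¬P: Gödel ¬ of 0.9 = 0 (operand ≠ 0)
(¬P ∧ Q) = min(0, 0.7) = 0
(S ∨ Q) = max(0.3, 0.7) = 0.7
((¬P ∧ Q) ∧ (S ∨ Q)) = min(0, 0.7) = 0
(¬(P ∨ (P ∨ R)) → ((¬P ∧ Q) ∧ (S ∨ Q))): 0 ≤ 0, so result = 1
¬P: Gödel ¬ of 0.9 = 0 (operand ≠ 0)
(¬P ∧ Q) = min(0, 0.7) = 0
(S ∨ Q) = max(0.3, 0.7) = 0.7
((¬P ∧ Q) ∧ (S ∨ Q)) = min(0, 0.7) = 0
(P ∨ R) = max(0.9, 0.2) = 0.9
(P ∨ (P ∨ R)) = max(0.9, 0.9) = 0.9
¬(P ∨ (P ∨ R)): Gödel ¬ of 0.9 = 0 (operand ≠ 0)
(((¬P ∧ Q) ∧ (S ∨ Q)) → ¬(P ∨ (P ∨ R))): 0 ≤ 0, so result = 1
((¬(P ∨ (P ∨ R)) → ((¬P ∧ Q) ∧ (S ∨ Q))) ∨ (((¬P ∧ Q) ∧ (S ∨ Q)) → ¬(P ∨ (P ∨ R)))) = max(1, 1) = 1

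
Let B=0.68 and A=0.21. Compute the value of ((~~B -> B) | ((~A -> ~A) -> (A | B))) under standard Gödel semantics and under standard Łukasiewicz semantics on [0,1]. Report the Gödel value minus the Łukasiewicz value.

-0.32

Gödel evaluation:
  ~B: Gödel ¬ of 0.68 = 0 (operand ≠ 0)
  ~~B: Gödel ¬ of 0 = 1 (operand is 0)
  (~~B -> B): 1 > 0.68, so result = 0.68
  ~A: Gödel ¬ of 0.21 = 0 (operand ≠ 0)
  ~A: Gödel ¬ of 0.21 = 0 (operand ≠ 0)
  (~A -> ~A): 0 ≤ 0, so result = 1
  (A | B) = max(0.21, 0.68) = 0.68
  ((~A -> ~A) -> (A | B)): 1 > 0.68, so result = 0.68
  ((~~B -> B) | ((~A -> ~A) -> (A | B))) = max(0.68, 0.68) = 0.68
  Gödel value = 0.68
Łukasiewicz evaluation:
  ~B: Łukasiewicz ¬ gives 1 − 0.68 = 0.32
  ~~B: Łukasiewicz ¬ gives 1 − 0.32 = 0.68
  (~~B -> B): min(1, 1 − 0.68 + 0.68) = 1
  ~A: Łukasiewicz ¬ gives 1 − 0.21 = 0.79
  ~A: Łukasiewicz ¬ gives 1 − 0.21 = 0.79
  (~A -> ~A): min(1, 1 − 0.79 + 0.79) = 1
  (A | B) = max(0.21, 0.68) = 0.68
  ((~A -> ~A) -> (A | B)): min(1, 1 − 1 + 0.68) = 0.68
  ((~~B -> B) | ((~A -> ~A) -> (A | B))) = max(1, 0.68) = 1
  Łukasiewicz value = 1
Difference: 0.68 − 1 = -0.32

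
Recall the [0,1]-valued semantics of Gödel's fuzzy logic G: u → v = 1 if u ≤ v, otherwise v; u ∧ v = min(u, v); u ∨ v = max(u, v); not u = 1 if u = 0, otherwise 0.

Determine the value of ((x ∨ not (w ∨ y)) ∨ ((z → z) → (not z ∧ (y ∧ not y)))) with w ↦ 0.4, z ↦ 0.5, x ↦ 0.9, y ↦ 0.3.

0.90

(w ∨ y) = max(0.4, 0.3) = 0.4
not (w ∨ y): Gödel ¬ of 0.4 = 0 (operand ≠ 0)
(x ∨ not (w ∨ y)) = max(0.9, 0) = 0.9
(z → z): 0.5 ≤ 0.5, so result = 1
not z: Gödel ¬ of 0.5 = 0 (operand ≠ 0)
not y: Gödel ¬ of 0.3 = 0 (operand ≠ 0)
(y ∧ not y) = min(0.3, 0) = 0
(not z ∧ (y ∧ not y)) = min(0, 0) = 0
((z → z) → (not z ∧ (y ∧ not y))): 1 > 0, so result = 0
((x ∨ not (w ∨ y)) ∨ ((z → z) → (not z ∧ (y ∧ not y)))) = max(0.9, 0) = 0.9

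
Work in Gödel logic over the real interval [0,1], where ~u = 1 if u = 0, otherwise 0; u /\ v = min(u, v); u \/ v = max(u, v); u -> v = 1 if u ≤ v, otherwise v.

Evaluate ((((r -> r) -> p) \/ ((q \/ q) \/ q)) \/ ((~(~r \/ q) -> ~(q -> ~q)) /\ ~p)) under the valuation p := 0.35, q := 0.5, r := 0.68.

0.50

(r -> r): 0.68 ≤ 0.68, so result = 1
((r -> r) -> p): 1 > 0.35, so result = 0.35
(q \/ q) = max(0.5, 0.5) = 0.5
((q \/ q) \/ q) = max(0.5, 0.5) = 0.5
(((r -> r) -> p) \/ ((q \/ q) \/ q)) = max(0.35, 0.5) = 0.5
~r: Gödel ¬ of 0.68 = 0 (operand ≠ 0)
(~r \/ q) = max(0, 0.5) = 0.5
~(~r \/ q): Gödel ¬ of 0.5 = 0 (operand ≠ 0)
~q: Gödel ¬ of 0.5 = 0 (operand ≠ 0)
(q -> ~q): 0.5 > 0, so result = 0
~(q -> ~q): Gödel ¬ of 0 = 1 (operand is 0)
(~(~r \/ q) -> ~(q -> ~q)): 0 ≤ 1, so result = 1
~p: Gödel ¬ of 0.35 = 0 (operand ≠ 0)
((~(~r \/ q) -> ~(q -> ~q)) /\ ~p) = min(1, 0) = 0
((((r -> r) -> p) \/ ((q \/ q) \/ q)) \/ ((~(~r \/ q) -> ~(q -> ~q)) /\ ~p)) = max(0.5, 0) = 0.5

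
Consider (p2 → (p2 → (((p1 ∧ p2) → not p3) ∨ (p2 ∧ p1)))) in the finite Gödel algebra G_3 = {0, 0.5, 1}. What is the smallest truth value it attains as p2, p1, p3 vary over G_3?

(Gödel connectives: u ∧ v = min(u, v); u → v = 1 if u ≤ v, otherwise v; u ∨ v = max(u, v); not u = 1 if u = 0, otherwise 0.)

The minimum is attained at p2 = 1, p1 = 0.5, p3 = 0.5:
  (p1 ∧ p2) = min(0.5, 1) = 0.5
  not p3: Gödel ¬ of 0.5 = 0 (operand ≠ 0)
  ((p1 ∧ p2) → not p3): 0.5 > 0, so result = 0
  (p2 ∧ p1) = min(1, 0.5) = 0.5
  (((p1 ∧ p2) → not p3) ∨ (p2 ∧ p1)) = max(0, 0.5) = 0.5
  (p2 → (((p1 ∧ p2) → not p3) ∨ (p2 ∧ p1))): 1 > 0.5, so result = 0.5
  (p2 → (p2 → (((p1 ∧ p2) → not p3) ∨ (p2 ∧ p1)))): 1 > 0.5, so result = 0.5
Checking all 27 assignments confirms none give a value below 0.50.

0.50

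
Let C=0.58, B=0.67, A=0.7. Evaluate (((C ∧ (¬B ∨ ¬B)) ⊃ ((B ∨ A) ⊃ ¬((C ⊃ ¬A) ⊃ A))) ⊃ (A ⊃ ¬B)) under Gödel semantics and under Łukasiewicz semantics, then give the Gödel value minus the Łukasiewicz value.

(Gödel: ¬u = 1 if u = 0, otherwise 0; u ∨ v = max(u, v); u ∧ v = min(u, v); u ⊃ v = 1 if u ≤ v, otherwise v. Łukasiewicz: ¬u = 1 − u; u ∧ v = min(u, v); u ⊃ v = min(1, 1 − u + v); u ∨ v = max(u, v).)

Gödel evaluation:
  ¬B: Gödel ¬ of 0.67 = 0 (operand ≠ 0)
  ¬B: Gödel ¬ of 0.67 = 0 (operand ≠ 0)
  (¬B ∨ ¬B) = max(0, 0) = 0
  (C ∧ (¬B ∨ ¬B)) = min(0.58, 0) = 0
  (B ∨ A) = max(0.67, 0.7) = 0.7
  ¬A: Gödel ¬ of 0.7 = 0 (operand ≠ 0)
  (C ⊃ ¬A): 0.58 > 0, so result = 0
  ((C ⊃ ¬A) ⊃ A): 0 ≤ 0.7, so result = 1
  ¬((C ⊃ ¬A) ⊃ A): Gödel ¬ of 1 = 0 (operand ≠ 0)
  ((B ∨ A) ⊃ ¬((C ⊃ ¬A) ⊃ A)): 0.7 > 0, so result = 0
  ((C ∧ (¬B ∨ ¬B)) ⊃ ((B ∨ A) ⊃ ¬((C ⊃ ¬A) ⊃ A))): 0 ≤ 0, so result = 1
  ¬B: Gödel ¬ of 0.67 = 0 (operand ≠ 0)
  (A ⊃ ¬B): 0.7 > 0, so result = 0
  (((C ∧ (¬B ∨ ¬B)) ⊃ ((B ∨ A) ⊃ ¬((C ⊃ ¬A) ⊃ A))) ⊃ (A ⊃ ¬B)): 1 > 0, so result = 0
  Gödel value = 0
Łukasiewicz evaluation:
  ¬B: Łukasiewicz ¬ gives 1 − 0.67 = 0.33
  ¬B: Łukasiewicz ¬ gives 1 − 0.67 = 0.33
  (¬B ∨ ¬B) = max(0.33, 0.33) = 0.33
  (C ∧ (¬B ∨ ¬B)) = min(0.58, 0.33) = 0.33
  (B ∨ A) = max(0.67, 0.7) = 0.7
  ¬A: Łukasiewicz ¬ gives 1 − 0.7 = 0.3
  (C ⊃ ¬A): min(1, 1 − 0.58 + 0.3) = 0.72
  ((C ⊃ ¬A) ⊃ A): min(1, 1 − 0.72 + 0.7) = 0.98
  ¬((C ⊃ ¬A) ⊃ A): Łukasiewicz ¬ gives 1 − 0.98 = 0.02
  ((B ∨ A) ⊃ ¬((C ⊃ ¬A) ⊃ A)): min(1, 1 − 0.7 + 0.02) = 0.32
  ((C ∧ (¬B ∨ ¬B)) ⊃ ((B ∨ A) ⊃ ¬((C ⊃ ¬A) ⊃ A))): min(1, 1 − 0.33 + 0.32) = 0.99
  ¬B: Łukasiewicz ¬ gives 1 − 0.67 = 0.33
  (A ⊃ ¬B): min(1, 1 − 0.7 + 0.33) = 0.63
  (((C ∧ (¬B ∨ ¬B)) ⊃ ((B ∨ A) ⊃ ¬((C ⊃ ¬A) ⊃ A))) ⊃ (A ⊃ ¬B)): min(1, 1 − 0.99 + 0.63) = 0.64
  Łukasiewicz value = 0.64
Difference: 0 − 0.64 = -0.64

-0.64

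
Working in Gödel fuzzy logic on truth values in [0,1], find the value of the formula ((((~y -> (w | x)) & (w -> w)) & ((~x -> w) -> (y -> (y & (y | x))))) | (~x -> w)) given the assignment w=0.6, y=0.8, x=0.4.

~y: Gödel ¬ of 0.8 = 0 (operand ≠ 0)
(w | x) = max(0.6, 0.4) = 0.6
(~y -> (w | x)): 0 ≤ 0.6, so result = 1
(w -> w): 0.6 ≤ 0.6, so result = 1
((~y -> (w | x)) & (w -> w)) = min(1, 1) = 1
~x: Gödel ¬ of 0.4 = 0 (operand ≠ 0)
(~x -> w): 0 ≤ 0.6, so result = 1
(y | x) = max(0.8, 0.4) = 0.8
(y & (y | x)) = min(0.8, 0.8) = 0.8
(y -> (y & (y | x))): 0.8 ≤ 0.8, so result = 1
((~x -> w) -> (y -> (y & (y | x)))): 1 ≤ 1, so result = 1
(((~y -> (w | x)) & (w -> w)) & ((~x -> w) -> (y -> (y & (y | x))))) = min(1, 1) = 1
~x: Gödel ¬ of 0.4 = 0 (operand ≠ 0)
(~x -> w): 0 ≤ 0.6, so result = 1
((((~y -> (w | x)) & (w -> w)) & ((~x -> w) -> (y -> (y & (y | x))))) | (~x -> w)) = max(1, 1) = 1

1.00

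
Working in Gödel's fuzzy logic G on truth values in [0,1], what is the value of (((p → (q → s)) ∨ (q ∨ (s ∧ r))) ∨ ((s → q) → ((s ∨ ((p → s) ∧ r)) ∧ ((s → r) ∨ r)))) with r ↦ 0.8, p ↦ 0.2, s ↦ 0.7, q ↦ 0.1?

1.00

(q → s): 0.1 ≤ 0.7, so result = 1
(p → (q → s)): 0.2 ≤ 1, so result = 1
(s ∧ r) = min(0.7, 0.8) = 0.7
(q ∨ (s ∧ r)) = max(0.1, 0.7) = 0.7
((p → (q → s)) ∨ (q ∨ (s ∧ r))) = max(1, 0.7) = 1
(s → q): 0.7 > 0.1, so result = 0.1
(p → s): 0.2 ≤ 0.7, so result = 1
((p → s) ∧ r) = min(1, 0.8) = 0.8
(s ∨ ((p → s) ∧ r)) = max(0.7, 0.8) = 0.8
(s → r): 0.7 ≤ 0.8, so result = 1
((s → r) ∨ r) = max(1, 0.8) = 1
((s ∨ ((p → s) ∧ r)) ∧ ((s → r) ∨ r)) = min(0.8, 1) = 0.8
((s → q) → ((s ∨ ((p → s) ∧ r)) ∧ ((s → r) ∨ r))): 0.1 ≤ 0.8, so result = 1
(((p → (q → s)) ∨ (q ∨ (s ∧ r))) ∨ ((s → q) → ((s ∨ ((p → s) ∧ r)) ∧ ((s → r) ∨ r)))) = max(1, 1) = 1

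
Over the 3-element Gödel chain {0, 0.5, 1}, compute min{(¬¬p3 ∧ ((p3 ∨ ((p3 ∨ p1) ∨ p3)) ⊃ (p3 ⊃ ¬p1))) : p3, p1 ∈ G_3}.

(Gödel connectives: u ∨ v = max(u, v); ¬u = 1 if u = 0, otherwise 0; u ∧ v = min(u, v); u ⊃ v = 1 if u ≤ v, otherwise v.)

The minimum is attained at p3 = 0, p1 = 0:
  ¬p3: Gödel ¬ of 0 = 1 (operand is 0)
  ¬¬p3: Gödel ¬ of 1 = 0 (operand ≠ 0)
  (p3 ∨ p1) = max(0, 0) = 0
  ((p3 ∨ p1) ∨ p3) = max(0, 0) = 0
  (p3 ∨ ((p3 ∨ p1) ∨ p3)) = max(0, 0) = 0
  ¬p1: Gödel ¬ of 0 = 1 (operand is 0)
  (p3 ⊃ ¬p1): 0 ≤ 1, so result = 1
  ((p3 ∨ ((p3 ∨ p1) ∨ p3)) ⊃ (p3 ⊃ ¬p1)): 0 ≤ 1, so result = 1
  (¬¬p3 ∧ ((p3 ∨ ((p3 ∨ p1) ∨ p3)) ⊃ (p3 ⊃ ¬p1))) = min(0, 1) = 0
Checking all 9 assignments confirms none give a value below 0.00.

0.00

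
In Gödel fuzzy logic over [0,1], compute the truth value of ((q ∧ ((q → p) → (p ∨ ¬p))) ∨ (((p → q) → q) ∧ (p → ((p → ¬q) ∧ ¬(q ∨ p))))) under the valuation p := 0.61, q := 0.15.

0.15

(q → p): 0.15 ≤ 0.61, so result = 1
¬p: Gödel ¬ of 0.61 = 0 (operand ≠ 0)
(p ∨ ¬p) = max(0.61, 0) = 0.61
((q → p) → (p ∨ ¬p)): 1 > 0.61, so result = 0.61
(q ∧ ((q → p) → (p ∨ ¬p))) = min(0.15, 0.61) = 0.15
(p → q): 0.61 > 0.15, so result = 0.15
((p → q) → q): 0.15 ≤ 0.15, so result = 1
¬q: Gödel ¬ of 0.15 = 0 (operand ≠ 0)
(p → ¬q): 0.61 > 0, so result = 0
(q ∨ p) = max(0.15, 0.61) = 0.61
¬(q ∨ p): Gödel ¬ of 0.61 = 0 (operand ≠ 0)
((p → ¬q) ∧ ¬(q ∨ p)) = min(0, 0) = 0
(p → ((p → ¬q) ∧ ¬(q ∨ p))): 0.61 > 0, so result = 0
(((p → q) → q) ∧ (p → ((p → ¬q) ∧ ¬(q ∨ p)))) = min(1, 0) = 0
((q ∧ ((q → p) → (p ∨ ¬p))) ∨ (((p → q) → q) ∧ (p → ((p → ¬q) ∧ ¬(q ∨ p))))) = max(0.15, 0) = 0.15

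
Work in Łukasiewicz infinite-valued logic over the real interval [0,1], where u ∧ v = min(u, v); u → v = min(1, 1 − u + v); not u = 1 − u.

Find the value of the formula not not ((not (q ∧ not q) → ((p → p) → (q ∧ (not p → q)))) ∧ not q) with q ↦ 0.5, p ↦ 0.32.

0.50

not q: Łukasiewicz ¬ gives 1 − 0.5 = 0.5
(q ∧ not q) = min(0.5, 0.5) = 0.5
not (q ∧ not q): Łukasiewicz ¬ gives 1 − 0.5 = 0.5
(p → p): min(1, 1 − 0.32 + 0.32) = 1
not p: Łukasiewicz ¬ gives 1 − 0.32 = 0.68
(not p → q): min(1, 1 − 0.68 + 0.5) = 0.82
(q ∧ (not p → q)) = min(0.5, 0.82) = 0.5
((p → p) → (q ∧ (not p → q))): min(1, 1 − 1 + 0.5) = 0.5
(not (q ∧ not q) → ((p → p) → (q ∧ (not p → q)))): min(1, 1 − 0.5 + 0.5) = 1
not q: Łukasiewicz ¬ gives 1 − 0.5 = 0.5
((not (q ∧ not q) → ((p → p) → (q ∧ (not p → q)))) ∧ not q) = min(1, 0.5) = 0.5
not ((not (q ∧ not q) → ((p → p) → (q ∧ (not p → q)))) ∧ not q): Łukasiewicz ¬ gives 1 − 0.5 = 0.5
not not ((not (q ∧ not q) → ((p → p) → (q ∧ (not p → q)))) ∧ not q): Łukasiewicz ¬ gives 1 − 0.5 = 0.5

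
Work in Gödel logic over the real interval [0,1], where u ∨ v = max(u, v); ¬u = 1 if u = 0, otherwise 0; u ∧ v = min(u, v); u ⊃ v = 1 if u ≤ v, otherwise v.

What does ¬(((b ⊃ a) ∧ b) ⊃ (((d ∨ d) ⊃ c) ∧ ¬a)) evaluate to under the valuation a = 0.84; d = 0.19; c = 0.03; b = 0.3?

1.00

(b ⊃ a): 0.3 ≤ 0.84, so result = 1
((b ⊃ a) ∧ b) = min(1, 0.3) = 0.3
(d ∨ d) = max(0.19, 0.19) = 0.19
((d ∨ d) ⊃ c): 0.19 > 0.03, so result = 0.03
¬a: Gödel ¬ of 0.84 = 0 (operand ≠ 0)
(((d ∨ d) ⊃ c) ∧ ¬a) = min(0.03, 0) = 0
(((b ⊃ a) ∧ b) ⊃ (((d ∨ d) ⊃ c) ∧ ¬a)): 0.3 > 0, so result = 0
¬(((b ⊃ a) ∧ b) ⊃ (((d ∨ d) ⊃ c) ∧ ¬a)): Gödel ¬ of 0 = 1 (operand is 0)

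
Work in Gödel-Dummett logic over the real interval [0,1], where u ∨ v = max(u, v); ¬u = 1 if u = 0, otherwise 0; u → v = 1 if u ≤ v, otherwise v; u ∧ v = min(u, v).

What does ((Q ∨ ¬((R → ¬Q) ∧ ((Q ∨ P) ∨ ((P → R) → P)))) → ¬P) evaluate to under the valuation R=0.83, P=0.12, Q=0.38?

¬Q: Gödel ¬ of 0.38 = 0 (operand ≠ 0)
(R → ¬Q): 0.83 > 0, so result = 0
(Q ∨ P) = max(0.38, 0.12) = 0.38
(P → R): 0.12 ≤ 0.83, so result = 1
((P → R) → P): 1 > 0.12, so result = 0.12
((Q ∨ P) ∨ ((P → R) → P)) = max(0.38, 0.12) = 0.38
((R → ¬Q) ∧ ((Q ∨ P) ∨ ((P → R) → P))) = min(0, 0.38) = 0
¬((R → ¬Q) ∧ ((Q ∨ P) ∨ ((P → R) → P))): Gödel ¬ of 0 = 1 (operand is 0)
(Q ∨ ¬((R → ¬Q) ∧ ((Q ∨ P) ∨ ((P → R) → P)))) = max(0.38, 1) = 1
¬P: Gödel ¬ of 0.12 = 0 (operand ≠ 0)
((Q ∨ ¬((R → ¬Q) ∧ ((Q ∨ P) ∨ ((P → R) → P)))) → ¬P): 1 > 0, so result = 0

0.00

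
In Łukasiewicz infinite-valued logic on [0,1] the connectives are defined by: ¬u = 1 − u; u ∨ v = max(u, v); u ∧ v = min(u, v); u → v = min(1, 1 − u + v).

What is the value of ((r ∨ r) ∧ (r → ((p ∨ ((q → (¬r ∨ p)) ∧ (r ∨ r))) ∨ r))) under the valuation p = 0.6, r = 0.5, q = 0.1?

(r ∨ r) = max(0.5, 0.5) = 0.5
¬r: Łukasiewicz ¬ gives 1 − 0.5 = 0.5
(¬r ∨ p) = max(0.5, 0.6) = 0.6
(q → (¬r ∨ p)): min(1, 1 − 0.1 + 0.6) = 1
(r ∨ r) = max(0.5, 0.5) = 0.5
((q → (¬r ∨ p)) ∧ (r ∨ r)) = min(1, 0.5) = 0.5
(p ∨ ((q → (¬r ∨ p)) ∧ (r ∨ r))) = max(0.6, 0.5) = 0.6
((p ∨ ((q → (¬r ∨ p)) ∧ (r ∨ r))) ∨ r) = max(0.6, 0.5) = 0.6
(r → ((p ∨ ((q → (¬r ∨ p)) ∧ (r ∨ r))) ∨ r)): min(1, 1 − 0.5 + 0.6) = 1
((r ∨ r) ∧ (r → ((p ∨ ((q → (¬r ∨ p)) ∧ (r ∨ r))) ∨ r))) = min(0.5, 1) = 0.5

0.50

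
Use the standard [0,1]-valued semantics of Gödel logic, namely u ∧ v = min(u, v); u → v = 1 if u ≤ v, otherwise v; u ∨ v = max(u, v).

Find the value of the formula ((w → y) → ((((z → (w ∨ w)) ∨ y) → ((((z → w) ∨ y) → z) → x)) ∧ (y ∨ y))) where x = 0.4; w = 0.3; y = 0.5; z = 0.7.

0.40

(w → y): 0.3 ≤ 0.5, so result = 1
(w ∨ w) = max(0.3, 0.3) = 0.3
(z → (w ∨ w)): 0.7 > 0.3, so result = 0.3
((z → (w ∨ w)) ∨ y) = max(0.3, 0.5) = 0.5
(z → w): 0.7 > 0.3, so result = 0.3
((z → w) ∨ y) = max(0.3, 0.5) = 0.5
(((z → w) ∨ y) → z): 0.5 ≤ 0.7, so result = 1
((((z → w) ∨ y) → z) → x): 1 > 0.4, so result = 0.4
(((z → (w ∨ w)) ∨ y) → ((((z → w) ∨ y) → z) → x)): 0.5 > 0.4, so result = 0.4
(y ∨ y) = max(0.5, 0.5) = 0.5
((((z → (w ∨ w)) ∨ y) → ((((z → w) ∨ y) → z) → x)) ∧ (y ∨ y)) = min(0.4, 0.5) = 0.4
((w → y) → ((((z → (w ∨ w)) ∨ y) → ((((z → w) ∨ y) → z) → x)) ∧ (y ∨ y))): 1 > 0.4, so result = 0.4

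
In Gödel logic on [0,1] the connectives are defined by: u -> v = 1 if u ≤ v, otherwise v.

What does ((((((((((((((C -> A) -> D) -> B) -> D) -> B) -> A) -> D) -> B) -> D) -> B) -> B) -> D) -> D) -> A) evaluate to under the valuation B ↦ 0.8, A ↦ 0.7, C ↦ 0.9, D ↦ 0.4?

(C -> A): 0.9 > 0.7, so result = 0.7
((C -> A) -> D): 0.7 > 0.4, so result = 0.4
(((C -> A) -> D) -> B): 0.4 ≤ 0.8, so result = 1
((((C -> A) -> D) -> B) -> D): 1 > 0.4, so result = 0.4
(((((C -> A) -> D) -> B) -> D) -> B): 0.4 ≤ 0.8, so result = 1
((((((C -> A) -> D) -> B) -> D) -> B) -> A): 1 > 0.7, so result = 0.7
(((((((C -> A) -> D) -> B) -> D) -> B) -> A) -> D): 0.7 > 0.4, so result = 0.4
((((((((C -> A) -> D) -> B) -> D) -> B) -> A) -> D) -> B): 0.4 ≤ 0.8, so result = 1
(((((((((C -> A) -> D) -> B) -> D) -> B) -> A) -> D) -> B) -> D): 1 > 0.4, so result = 0.4
((((((((((C -> A) -> D) -> B) -> D) -> B) -> A) -> D) -> B) -> D) -> B): 0.4 ≤ 0.8, so result = 1
(((((((((((C -> A) -> D) -> B) -> D) -> B) -> A) -> D) -> B) -> D) -> B) -> B): 1 > 0.8, so result = 0.8
((((((((((((C -> A) -> D) -> B) -> D) -> B) -> A) -> D) -> B) -> D) -> B) -> B) -> D): 0.8 > 0.4, so result = 0.4
(((((((((((((C -> A) -> D) -> B) -> D) -> B) -> A) -> D) -> B) -> D) -> B) -> B) -> D) -> D): 0.4 ≤ 0.4, so result = 1
((((((((((((((C -> A) -> D) -> B) -> D) -> B) -> A) -> D) -> B) -> D) -> B) -> B) -> D) -> D) -> A): 1 > 0.7, so result = 0.7

0.70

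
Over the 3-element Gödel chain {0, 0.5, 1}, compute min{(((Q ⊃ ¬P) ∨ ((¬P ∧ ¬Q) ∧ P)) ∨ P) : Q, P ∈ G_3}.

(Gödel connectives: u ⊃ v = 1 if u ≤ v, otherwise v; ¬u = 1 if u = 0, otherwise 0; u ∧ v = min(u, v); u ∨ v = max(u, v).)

The minimum is attained at Q = 0.5, P = 0.5:
  ¬P: Gödel ¬ of 0.5 = 0 (operand ≠ 0)
  (Q ⊃ ¬P): 0.5 > 0, so result = 0
  ¬P: Gödel ¬ of 0.5 = 0 (operand ≠ 0)
  ¬Q: Gödel ¬ of 0.5 = 0 (operand ≠ 0)
  (¬P ∧ ¬Q) = min(0, 0) = 0
  ((¬P ∧ ¬Q) ∧ P) = min(0, 0.5) = 0
  ((Q ⊃ ¬P) ∨ ((¬P ∧ ¬Q) ∧ P)) = max(0, 0) = 0
  (((Q ⊃ ¬P) ∨ ((¬P ∧ ¬Q) ∧ P)) ∨ P) = max(0, 0.5) = 0.5
Checking all 9 assignments confirms none give a value below 0.50.

0.50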